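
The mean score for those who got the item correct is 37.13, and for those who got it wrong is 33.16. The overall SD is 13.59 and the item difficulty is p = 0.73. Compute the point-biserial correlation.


q = 1 - p = 0.27
rpb = ((M1 - M0) / SD) * sqrt(p * q)
rpb = ((37.13 - 33.16) / 13.59) * sqrt(0.73 * 0.27)
rpb = 0.1297

0.1297


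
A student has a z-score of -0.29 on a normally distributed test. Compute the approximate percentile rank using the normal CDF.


CDF(z) = 0.5 * (1 + erf(z/sqrt(2)))
erf(-0.2051) = -0.2282
CDF = 0.3859
Percentile rank = 0.3859 * 100 = 38.59

38.59


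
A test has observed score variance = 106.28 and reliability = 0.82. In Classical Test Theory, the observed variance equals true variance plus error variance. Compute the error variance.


var_true = rxx * var_obs = 0.82 * 106.28 = 87.1496
var_error = var_obs - var_true
var_error = 106.28 - 87.1496
var_error = 19.1304

19.1304


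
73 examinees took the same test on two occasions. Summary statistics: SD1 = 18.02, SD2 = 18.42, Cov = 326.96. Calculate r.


r = cov(X,Y) / (SD_X * SD_Y)
r = 326.96 / (18.02 * 18.42)
r = 326.96 / 331.9284
r = 0.985

0.985


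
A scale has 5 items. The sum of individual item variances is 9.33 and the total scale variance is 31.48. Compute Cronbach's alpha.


alpha = (k/(k-1)) * (1 - sum(si^2)/s_total^2)
= (5/4) * (1 - 9.33/31.48)
alpha = 0.8795

0.8795


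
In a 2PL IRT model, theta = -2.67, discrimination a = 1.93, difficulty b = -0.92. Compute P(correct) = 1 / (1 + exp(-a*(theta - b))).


a*(theta - b) = 1.93 * (-2.67 - -0.92) = -3.3775
exp(--3.3775) = 29.2974
P = 1 / (1 + 29.2974)
P = 0.033

0.033


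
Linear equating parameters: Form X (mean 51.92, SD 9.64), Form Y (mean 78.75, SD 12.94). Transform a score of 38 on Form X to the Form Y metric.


slope = SD_Y / SD_X = 12.94 / 9.64 ~ 1.3423
intercept = mean_Y - slope * mean_X = 78.75 - (12.94 / 9.64) * 51.92 ~ 9.0566
Y = slope * X + intercept. To avoid rounding drift from the rounded slope/intercept, evaluate the equivalent form Y = mean_Y + SD_Y * (X - mean_X) / SD_X at full precision:
Y = 78.75 + 12.94 * (38 - 51.92) / 9.64
Y = 78.75 - 12.94 * 13.92 / 9.64
Y = 78.75 - 180.1248 / 9.64
Y = 78.75 - 18.6851
Y = 60.0649

60.0649


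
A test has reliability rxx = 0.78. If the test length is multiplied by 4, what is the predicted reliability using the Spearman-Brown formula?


r_new = (n * rxx) / (1 + (n-1) * rxx)
r_new = (4 * 0.78) / (1 + 3 * 0.78)
r_new = 3.12 / 3.34
r_new = 0.9341

0.9341


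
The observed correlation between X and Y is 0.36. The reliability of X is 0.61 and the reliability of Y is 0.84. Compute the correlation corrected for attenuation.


r_corrected = rxy / sqrt(rxx * ryy)
= 0.36 / sqrt(0.61 * 0.84)
= 0.36 / sqrt(0.5124)
= 0.36 / 0.715821
r_corrected = 0.5029

0.5029


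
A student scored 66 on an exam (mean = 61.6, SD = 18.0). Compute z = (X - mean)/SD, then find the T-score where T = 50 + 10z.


z = (X - mean) / SD = (66 - 61.6) / 18.0
z = 4.4 / 18.0
z = 0.2444
T-score = T = 50 + 10z
Carry z at full precision (z = 4.4 / 18.0) into the conversion:
T-score = 50 + 10 * (4.4 / 18.0) = 50 + 44 / 18.0
T-score = 50 + 2.4444
T-score = 52.4444

52.4444


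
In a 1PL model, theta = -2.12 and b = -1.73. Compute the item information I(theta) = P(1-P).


P = 1/(1+exp(-(-2.12--1.73))) = 0.4037
I = P*(1-P) = 0.4037 * 0.5963
I = 0.2407

0.2407


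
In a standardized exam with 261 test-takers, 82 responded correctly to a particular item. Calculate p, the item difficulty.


Item difficulty p = number correct / total examinees
p = 82 / 261
p = 0.3142

0.3142


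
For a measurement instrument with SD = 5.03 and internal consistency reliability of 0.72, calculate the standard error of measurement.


SEM = SD * sqrt(1 - rxx)
SEM = 5.03 * sqrt(1 - 0.72)
SEM = 5.03 * sqrt(0.28) = 5.03 * 0.52915
SEM = 2.6616

2.6616


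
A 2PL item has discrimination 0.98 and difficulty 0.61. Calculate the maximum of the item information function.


For 2PL, max info at theta = b = 0.61
I_max = a^2 / 4 = 0.98^2 / 4
= 0.9604 / 4
I_max = 0.2401

0.2401


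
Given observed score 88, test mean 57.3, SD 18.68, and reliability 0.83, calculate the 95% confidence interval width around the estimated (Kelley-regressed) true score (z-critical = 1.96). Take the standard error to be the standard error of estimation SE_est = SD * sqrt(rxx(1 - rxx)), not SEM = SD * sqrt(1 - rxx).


True score estimate = 0.83*88 + 0.17*57.3 = 82.781
SE_est = SD * sqrt(rxx * (1 - rxx)) = 18.68 * sqrt(0.83 * 0.17) = 18.68 * sqrt(0.1411) = 7.016821
CI = T_est +/- z * SE_est, so width = 2 * z * SE_est = 2 * 1.96 * 7.016821
Width = 27.5059

27.5059


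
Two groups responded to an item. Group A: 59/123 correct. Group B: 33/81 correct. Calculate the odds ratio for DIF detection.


Odds_A = 59/64 = 0.9219
Odds_B = 33/48 = 0.6875
OR = Odds_A / Odds_B = 0.9219 / 0.6875
Exactly, OR = (59 * 48) / (64 * 33) = 2832 / 2112
OR = 1.3409

1.3409


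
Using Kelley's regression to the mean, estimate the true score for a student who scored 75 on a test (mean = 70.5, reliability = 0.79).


T_est = rxx * X + (1 - rxx) * mean
T_est = 0.79 * 75 + 0.21 * 70.5
T_est = 59.25 + 14.805
T_est = 74.055

74.055


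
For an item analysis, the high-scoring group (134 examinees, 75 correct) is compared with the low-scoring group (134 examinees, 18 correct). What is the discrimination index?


p_upper = 75/134 = 0.5597
p_lower = 18/134 = 0.1343
D = 0.5597 - 0.1343 = 0.4254

0.4254


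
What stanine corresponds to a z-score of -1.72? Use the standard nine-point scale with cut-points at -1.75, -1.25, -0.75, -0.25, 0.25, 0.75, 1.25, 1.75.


Stanine boundaries: [-1.75, -1.25, -0.75, -0.25, 0.25, 0.75, 1.25, 1.75]
z = -1.72
Check each boundary:
  z >= -1.75 -> could be stanine 2
  z < -1.25
  z < -0.75
  z < -0.25
  z < 0.25
  z < 0.75
  z < 1.25
  z < 1.75
Highest qualifying boundary gives stanine = 2

2


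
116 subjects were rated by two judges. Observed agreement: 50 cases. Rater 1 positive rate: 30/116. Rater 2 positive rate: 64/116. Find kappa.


P_o = 50/116 = 0.431034
P_e = (30*64 + 86*52) / 13456 = 0.47503
kappa = (P_o - P_e) / (1 - P_e)
kappa = (0.431034 - 0.47503) / (1 - 0.47503)
kappa = -0.0838

-0.0838


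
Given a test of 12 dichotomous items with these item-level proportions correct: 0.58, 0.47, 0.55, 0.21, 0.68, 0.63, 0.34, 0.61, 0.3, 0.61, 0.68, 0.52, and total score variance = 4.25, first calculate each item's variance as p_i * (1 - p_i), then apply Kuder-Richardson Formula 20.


For each item, compute p_i * q_i:
  Item 1: 0.58 * 0.42 = 0.2436
  Item 2: 0.47 * 0.53 = 0.2491
  Item 3: 0.55 * 0.45 = 0.2475
  Item 4: 0.21 * 0.79 = 0.1659
  Item 5: 0.68 * 0.32 = 0.2176
  Item 6: 0.63 * 0.37 = 0.2331
  Item 7: 0.34 * 0.66 = 0.2244
  Item 8: 0.61 * 0.39 = 0.2379
  Item 9: 0.3 * 0.7 = 0.21
  Item 10: 0.61 * 0.39 = 0.2379
  Item 11: 0.68 * 0.32 = 0.2176
  Item 12: 0.52 * 0.48 = 0.2496
Sum(p_i * q_i) = 0.2436 + 0.2491 + 0.2475 + 0.1659 + 0.2176 + 0.2331 + 0.2244 + 0.2379 + 0.21 + 0.2379 + 0.2176 + 0.2496 = 2.7342
KR-20 = (k/(k-1)) * (1 - Sum(p_i*q_i) / Var_total)
= (12/11) * (1 - 2.7342/4.25)
= 1.0909 * 0.3567
KR-20 = 0.3891

0.3891


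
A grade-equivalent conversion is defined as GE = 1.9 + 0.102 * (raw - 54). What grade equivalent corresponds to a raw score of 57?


raw - median = 57 - 54 = 3
slope * diff = 0.102 * 3 = 0.306
GE = 1.9 + 0.306
GE = 2.206

2.206


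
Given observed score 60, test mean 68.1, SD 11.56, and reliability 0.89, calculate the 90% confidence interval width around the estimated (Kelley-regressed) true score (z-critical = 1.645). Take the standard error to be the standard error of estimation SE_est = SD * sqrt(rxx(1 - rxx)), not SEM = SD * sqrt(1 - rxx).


True score estimate = 0.89*60 + 0.11*68.1 = 60.891
SE_est = SD * sqrt(rxx * (1 - rxx)) = 11.56 * sqrt(0.89 * 0.11) = 11.56 * sqrt(0.0979) = 3.617006
CI = T_est +/- z * SE_est, so width = 2 * z * SE_est = 2 * 1.645 * 3.617006
Width = 11.8999

11.8999


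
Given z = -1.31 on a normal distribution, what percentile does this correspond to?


CDF(z) = 0.5 * (1 + erf(z/sqrt(2)))
erf(-0.9263) = -0.8098
CDF = 0.0951
Percentile rank = 0.0951 * 100 = 9.51

9.51


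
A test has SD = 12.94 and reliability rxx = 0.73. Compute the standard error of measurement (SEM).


SEM = SD * sqrt(1 - rxx)
SEM = 12.94 * sqrt(1 - 0.73)
SEM = 12.94 * sqrt(0.27) = 12.94 * 0.519615
SEM = 6.7238

6.7238


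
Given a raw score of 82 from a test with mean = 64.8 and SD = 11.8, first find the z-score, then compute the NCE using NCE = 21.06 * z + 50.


z = (X - mean) / SD = (82 - 64.8) / 11.8
z = 17.2 / 11.8
z = 1.4576
NCE = NCE = 21.06z + 50
Carry z at full precision (z = 17.2 / 11.8) into the conversion:
NCE = 21.06 * (17.2 / 11.8) + 50 = 362.232 / 11.8 + 50
NCE = 30.6976 + 50
NCE = 80.6976

80.6976


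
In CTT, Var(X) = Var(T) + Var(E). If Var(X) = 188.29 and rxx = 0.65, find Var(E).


var_true = rxx * var_obs = 0.65 * 188.29 = 122.3885
var_error = var_obs - var_true
var_error = 188.29 - 122.3885
var_error = 65.9015

65.9015


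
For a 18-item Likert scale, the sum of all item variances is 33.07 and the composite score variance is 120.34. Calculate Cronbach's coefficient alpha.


alpha = (k/(k-1)) * (1 - sum(si^2)/s_total^2)
= (18/17) * (1 - 33.07/120.34)
alpha = 0.7679

0.7679


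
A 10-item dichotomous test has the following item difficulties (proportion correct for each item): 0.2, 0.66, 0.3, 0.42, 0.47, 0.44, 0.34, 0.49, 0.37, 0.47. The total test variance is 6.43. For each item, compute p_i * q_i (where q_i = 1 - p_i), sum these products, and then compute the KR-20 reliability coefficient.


For each item, compute p_i * q_i:
  Item 1: 0.2 * 0.8 = 0.16
  Item 2: 0.66 * 0.34 = 0.2244
  Item 3: 0.3 * 0.7 = 0.21
  Item 4: 0.42 * 0.58 = 0.2436
  Item 5: 0.47 * 0.53 = 0.2491
  Item 6: 0.44 * 0.56 = 0.2464
  Item 7: 0.34 * 0.66 = 0.2244
  Item 8: 0.49 * 0.51 = 0.2499
  Item 9: 0.37 * 0.63 = 0.2331
  Item 10: 0.47 * 0.53 = 0.2491
Sum(p_i * q_i) = 0.16 + 0.2244 + 0.21 + 0.2436 + 0.2491 + 0.2464 + 0.2244 + 0.2499 + 0.2331 + 0.2491 = 2.29
KR-20 = (k/(k-1)) * (1 - Sum(p_i*q_i) / Var_total)
= (10/9) * (1 - 2.29/6.43)
= 1.1111 * 0.6439
KR-20 = 0.7154

0.7154


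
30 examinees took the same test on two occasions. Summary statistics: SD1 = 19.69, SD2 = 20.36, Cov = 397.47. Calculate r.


r = cov(X,Y) / (SD_X * SD_Y)
r = 397.47 / (19.69 * 20.36)
r = 397.47 / 400.8884
r = 0.9915

0.9915


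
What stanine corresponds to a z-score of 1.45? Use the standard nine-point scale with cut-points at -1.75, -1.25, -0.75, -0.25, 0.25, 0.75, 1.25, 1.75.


Stanine boundaries: [-1.75, -1.25, -0.75, -0.25, 0.25, 0.75, 1.25, 1.75]
z = 1.45
Check each boundary:
  z >= -1.75 -> could be stanine 2
  z >= -1.25 -> could be stanine 3
  z >= -0.75 -> could be stanine 4
  z >= -0.25 -> could be stanine 5
  z >= 0.25 -> could be stanine 6
  z >= 0.75 -> could be stanine 7
  z >= 1.25 -> could be stanine 8
  z < 1.75
Highest qualifying boundary gives stanine = 8

8


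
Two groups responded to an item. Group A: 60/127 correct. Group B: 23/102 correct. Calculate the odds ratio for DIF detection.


Odds_A = 60/67 = 0.8955
Odds_B = 23/79 = 0.2911
OR = Odds_A / Odds_B = 0.8955 / 0.2911
Exactly, OR = (60 * 79) / (67 * 23) = 4740 / 1541
OR = 3.0759

3.0759


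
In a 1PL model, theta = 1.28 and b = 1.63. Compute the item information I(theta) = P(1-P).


P = 1/(1+exp(-(1.28-1.63))) = 0.4134
I = P*(1-P) = 0.4134 * 0.5866
I = 0.2425

0.2425


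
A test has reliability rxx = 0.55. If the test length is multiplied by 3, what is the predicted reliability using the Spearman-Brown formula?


r_new = (n * rxx) / (1 + (n-1) * rxx)
r_new = (3 * 0.55) / (1 + 2 * 0.55)
r_new = 1.65 / 2.1
r_new = 0.7857

0.7857


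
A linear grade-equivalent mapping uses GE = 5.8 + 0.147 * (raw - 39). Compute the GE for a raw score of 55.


raw - median = 55 - 39 = 16
slope * diff = 0.147 * 16 = 2.352
GE = 5.8 + 2.352
GE = 8.152

8.152


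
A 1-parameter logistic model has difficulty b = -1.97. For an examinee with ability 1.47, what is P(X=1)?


theta - b = 1.47 - -1.97 = 3.44
exp(-(theta - b)) = exp(-3.44) = 0.0321
P = 1 / (1 + 0.0321)
P = 0.9689

0.9689


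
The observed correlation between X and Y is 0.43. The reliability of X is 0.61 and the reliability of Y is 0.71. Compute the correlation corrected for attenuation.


r_corrected = rxy / sqrt(rxx * ryy)
= 0.43 / sqrt(0.61 * 0.71)
= 0.43 / sqrt(0.4331)
= 0.43 / 0.658103
r_corrected = 0.6534

0.6534


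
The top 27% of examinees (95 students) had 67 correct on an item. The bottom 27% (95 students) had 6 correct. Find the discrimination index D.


p_upper = 67/95 = 0.7053
p_lower = 6/95 = 0.0632
D = 0.7053 - 0.0632 = 0.6421

0.6421


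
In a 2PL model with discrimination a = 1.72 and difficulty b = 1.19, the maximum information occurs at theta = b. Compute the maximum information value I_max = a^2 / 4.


For 2PL, max info at theta = b = 1.19
I_max = a^2 / 4 = 1.72^2 / 4
= 2.9584 / 4
I_max = 0.7396

0.7396


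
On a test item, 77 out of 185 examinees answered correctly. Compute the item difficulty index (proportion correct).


Item difficulty p = number correct / total examinees
p = 77 / 185
p = 0.4162

0.4162


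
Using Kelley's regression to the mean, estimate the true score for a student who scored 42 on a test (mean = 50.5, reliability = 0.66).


T_est = rxx * X + (1 - rxx) * mean
T_est = 0.66 * 42 + 0.34 * 50.5
T_est = 27.72 + 17.17
T_est = 44.89

44.89


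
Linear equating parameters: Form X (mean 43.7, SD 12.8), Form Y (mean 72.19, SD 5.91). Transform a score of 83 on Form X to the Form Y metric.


slope = SD_Y / SD_X = 5.91 / 12.8 ~ 0.4617
intercept = mean_Y - slope * mean_X = 72.19 - (5.91 / 12.8) * 43.7 ~ 52.0129
Y = slope * X + intercept. To avoid rounding drift from the rounded slope/intercept, evaluate the equivalent form Y = mean_Y + SD_Y * (X - mean_X) / SD_X at full precision:
Y = 72.19 + 5.91 * (83 - 43.7) / 12.8
Y = 72.19 + 5.91 * 39.3 / 12.8
Y = 72.19 + 232.263 / 12.8
Y = 72.19 + 18.1455
Y = 90.3355

90.3355


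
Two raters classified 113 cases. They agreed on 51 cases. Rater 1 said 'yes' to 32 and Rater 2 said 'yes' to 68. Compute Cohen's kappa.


P_o = 51/113 = 0.451327
P_e = (32*68 + 81*45) / 12769 = 0.45587
kappa = (P_o - P_e) / (1 - P_e)
kappa = (0.451327 - 0.45587) / (1 - 0.45587)
kappa = -0.0083

-0.0083


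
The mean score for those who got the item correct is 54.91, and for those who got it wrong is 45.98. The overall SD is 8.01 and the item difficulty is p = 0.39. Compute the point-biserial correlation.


q = 1 - p = 0.61
rpb = ((M1 - M0) / SD) * sqrt(p * q)
rpb = ((54.91 - 45.98) / 8.01) * sqrt(0.39 * 0.61)
rpb = 0.5438

0.5438


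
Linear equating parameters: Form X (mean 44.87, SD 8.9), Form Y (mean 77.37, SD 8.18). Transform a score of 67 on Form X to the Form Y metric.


slope = SD_Y / SD_X = 8.18 / 8.9 ~ 0.9191
intercept = mean_Y - slope * mean_X = 77.37 - (8.18 / 8.9) * 44.87 ~ 36.1299
Y = slope * X + intercept. To avoid rounding drift from the rounded slope/intercept, evaluate the equivalent form Y = mean_Y + SD_Y * (X - mean_X) / SD_X at full precision:
Y = 77.37 + 8.18 * (67 - 44.87) / 8.9
Y = 77.37 + 8.18 * 22.13 / 8.9
Y = 77.37 + 181.0234 / 8.9
Y = 77.37 + 20.3397
Y = 97.7097

97.7097


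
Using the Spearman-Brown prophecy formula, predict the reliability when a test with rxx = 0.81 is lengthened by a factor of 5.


r_new = (n * rxx) / (1 + (n-1) * rxx)
r_new = (5 * 0.81) / (1 + 4 * 0.81)
r_new = 4.05 / 4.24
r_new = 0.9552

0.9552


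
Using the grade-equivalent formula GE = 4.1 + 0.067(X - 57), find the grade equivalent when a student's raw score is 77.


raw - median = 77 - 57 = 20
slope * diff = 0.067 * 20 = 1.34
GE = 4.1 + 1.34
GE = 5.44

5.44


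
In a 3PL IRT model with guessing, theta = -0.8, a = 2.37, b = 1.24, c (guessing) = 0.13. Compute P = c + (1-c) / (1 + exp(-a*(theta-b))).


logit = 2.37*(-0.8 - 1.24) = -4.8348
P* = 1/(1 + exp(--4.8348)) = 0.0079
P = 0.13 + (1 - 0.13) * 0.0079
P = 0.1369

0.1369


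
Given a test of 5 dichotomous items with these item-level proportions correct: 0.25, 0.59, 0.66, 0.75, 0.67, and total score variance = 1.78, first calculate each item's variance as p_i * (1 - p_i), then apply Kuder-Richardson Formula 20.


For each item, compute p_i * q_i:
  Item 1: 0.25 * 0.75 = 0.1875
  Item 2: 0.59 * 0.41 = 0.2419
  Item 3: 0.66 * 0.34 = 0.2244
  Item 4: 0.75 * 0.25 = 0.1875
  Item 5: 0.67 * 0.33 = 0.2211
Sum(p_i * q_i) = 0.1875 + 0.2419 + 0.2244 + 0.1875 + 0.2211 = 1.0624
KR-20 = (k/(k-1)) * (1 - Sum(p_i*q_i) / Var_total)
= (5/4) * (1 - 1.0624/1.78)
= 1.25 * 0.4031
KR-20 = 0.5039

0.5039


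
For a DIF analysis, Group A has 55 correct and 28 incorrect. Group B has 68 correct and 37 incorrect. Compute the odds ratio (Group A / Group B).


Odds_A = 55/28 = 1.9643
Odds_B = 68/37 = 1.8378
OR = Odds_A / Odds_B = 1.9643 / 1.8378
Exactly, OR = (55 * 37) / (28 * 68) = 2035 / 1904
OR = 1.0688

1.0688


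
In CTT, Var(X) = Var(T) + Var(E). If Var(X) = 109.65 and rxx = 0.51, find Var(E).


var_true = rxx * var_obs = 0.51 * 109.65 = 55.9215
var_error = var_obs - var_true
var_error = 109.65 - 55.9215
var_error = 53.7285

53.7285


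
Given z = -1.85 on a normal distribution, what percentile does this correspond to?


CDF(z) = 0.5 * (1 + erf(z/sqrt(2)))
erf(-1.3081) = -0.9357
CDF = 0.0322
Percentile rank = 0.0322 * 100 = 3.22

3.22


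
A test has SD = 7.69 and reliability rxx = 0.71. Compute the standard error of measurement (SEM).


SEM = SD * sqrt(1 - rxx)
SEM = 7.69 * sqrt(1 - 0.71)
SEM = 7.69 * sqrt(0.29) = 7.69 * 0.538516
SEM = 4.1412

4.1412


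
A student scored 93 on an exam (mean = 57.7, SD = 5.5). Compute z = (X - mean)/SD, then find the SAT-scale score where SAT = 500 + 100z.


z = (X - mean) / SD = (93 - 57.7) / 5.5
z = 35.3 / 5.5
z = 6.4182
SAT-scale = SAT = 500 + 100z
Carry z at full precision (z = 35.3 / 5.5) into the conversion:
SAT-scale = 500 + 100 * (35.3 / 5.5) = 500 + 3530 / 5.5
SAT-scale = 500 + 641.8182
SAT-scale = 1141.8182

1141.8182


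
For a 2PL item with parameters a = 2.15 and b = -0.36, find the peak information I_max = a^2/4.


For 2PL, max info at theta = b = -0.36
I_max = a^2 / 4 = 2.15^2 / 4
= 4.6225 / 4
I_max = 1.1556

1.1556


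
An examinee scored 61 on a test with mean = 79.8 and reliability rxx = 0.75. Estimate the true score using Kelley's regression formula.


T_est = rxx * X + (1 - rxx) * mean
T_est = 0.75 * 61 + 0.25 * 79.8
T_est = 45.75 + 19.95
T_est = 65.7

65.7


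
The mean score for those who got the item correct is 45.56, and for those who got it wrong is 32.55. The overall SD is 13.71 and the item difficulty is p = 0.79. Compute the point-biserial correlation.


q = 1 - p = 0.21
rpb = ((M1 - M0) / SD) * sqrt(p * q)
rpb = ((45.56 - 32.55) / 13.71) * sqrt(0.79 * 0.21)
rpb = 0.3865

0.3865


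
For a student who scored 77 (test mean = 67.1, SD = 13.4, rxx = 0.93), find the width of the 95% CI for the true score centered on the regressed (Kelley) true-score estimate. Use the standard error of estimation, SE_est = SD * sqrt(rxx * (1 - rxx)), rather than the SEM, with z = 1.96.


True score estimate = 0.93*77 + 0.07*67.1 = 76.307
SE_est = SD * sqrt(rxx * (1 - rxx)) = 13.4 * sqrt(0.93 * 0.07) = 13.4 * sqrt(0.0651) = 3.41897
CI = T_est +/- z * SE_est, so width = 2 * z * SE_est = 2 * 1.96 * 3.41897
Width = 13.4024

13.4024


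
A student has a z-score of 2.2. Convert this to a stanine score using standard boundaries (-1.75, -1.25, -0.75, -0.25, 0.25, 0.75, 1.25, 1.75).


Stanine boundaries: [-1.75, -1.25, -0.75, -0.25, 0.25, 0.75, 1.25, 1.75]
z = 2.2
Check each boundary:
  z >= -1.75 -> could be stanine 2
  z >= -1.25 -> could be stanine 3
  z >= -0.75 -> could be stanine 4
  z >= -0.25 -> could be stanine 5
  z >= 0.25 -> could be stanine 6
  z >= 0.75 -> could be stanine 7
  z >= 1.25 -> could be stanine 8
  z >= 1.75 -> could be stanine 9
Highest qualifying boundary gives stanine = 9

9


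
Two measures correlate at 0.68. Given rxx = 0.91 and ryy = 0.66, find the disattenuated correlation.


r_corrected = rxy / sqrt(rxx * ryy)
= 0.68 / sqrt(0.91 * 0.66)
= 0.68 / sqrt(0.6006)
= 0.68 / 0.774984
r_corrected = 0.8774

0.8774


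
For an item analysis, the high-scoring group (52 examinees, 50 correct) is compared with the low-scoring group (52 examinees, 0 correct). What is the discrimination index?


p_upper = 50/52 = 0.9615
p_lower = 0/52 = 0.0
D = 0.9615 - 0.0 = 0.9615

0.9615


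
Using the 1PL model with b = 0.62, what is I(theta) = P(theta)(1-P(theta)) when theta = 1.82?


P = 1/(1+exp(-(1.82-0.62))) = 0.7685
I = P*(1-P) = 0.7685 * 0.2315
I = 0.1779

0.1779


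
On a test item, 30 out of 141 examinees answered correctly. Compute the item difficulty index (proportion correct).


Item difficulty p = number correct / total examinees
p = 30 / 141
p = 0.2128

0.2128


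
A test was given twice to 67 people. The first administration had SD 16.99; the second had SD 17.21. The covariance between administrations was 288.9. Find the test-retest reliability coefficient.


r = cov(X,Y) / (SD_X * SD_Y)
r = 288.9 / (16.99 * 17.21)
r = 288.9 / 292.3979
r = 0.988

0.988


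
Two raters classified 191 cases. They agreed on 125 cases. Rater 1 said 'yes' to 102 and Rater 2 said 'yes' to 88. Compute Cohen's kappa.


P_o = 125/191 = 0.65445
P_e = (102*88 + 89*103) / 36481 = 0.497327
kappa = (P_o - P_e) / (1 - P_e)
kappa = (0.65445 - 0.497327) / (1 - 0.497327)
kappa = 0.3126

0.3126


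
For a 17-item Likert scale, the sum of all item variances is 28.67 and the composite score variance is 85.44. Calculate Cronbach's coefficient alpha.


alpha = (k/(k-1)) * (1 - sum(si^2)/s_total^2)
= (17/16) * (1 - 28.67/85.44)
alpha = 0.706

0.706


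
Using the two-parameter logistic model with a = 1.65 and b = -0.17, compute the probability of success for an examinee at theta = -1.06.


a*(theta - b) = 1.65 * (-1.06 - -0.17) = -1.4685
exp(--1.4685) = 4.3427
P = 1 / (1 + 4.3427)
P = 0.1872

0.1872


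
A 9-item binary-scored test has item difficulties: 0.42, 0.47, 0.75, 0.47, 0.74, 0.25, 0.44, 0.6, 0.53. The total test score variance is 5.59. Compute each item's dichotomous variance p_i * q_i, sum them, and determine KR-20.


For each item, compute p_i * q_i:
  Item 1: 0.42 * 0.58 = 0.2436
  Item 2: 0.47 * 0.53 = 0.2491
  Item 3: 0.75 * 0.25 = 0.1875
  Item 4: 0.47 * 0.53 = 0.2491
  Item 5: 0.74 * 0.26 = 0.1924
  Item 6: 0.25 * 0.75 = 0.1875
  Item 7: 0.44 * 0.56 = 0.2464
  Item 8: 0.6 * 0.4 = 0.24
  Item 9: 0.53 * 0.47 = 0.2491
Sum(p_i * q_i) = 0.2436 + 0.2491 + 0.1875 + 0.2491 + 0.1924 + 0.1875 + 0.2464 + 0.24 + 0.2491 = 2.0447
KR-20 = (k/(k-1)) * (1 - Sum(p_i*q_i) / Var_total)
= (9/8) * (1 - 2.0447/5.59)
= 1.125 * 0.6342
KR-20 = 0.7135

0.7135


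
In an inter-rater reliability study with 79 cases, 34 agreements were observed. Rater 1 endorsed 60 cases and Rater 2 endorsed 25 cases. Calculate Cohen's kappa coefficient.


P_o = 34/79 = 0.43038
P_e = (60*25 + 19*54) / 6241 = 0.404743
kappa = (P_o - P_e) / (1 - P_e)
kappa = (0.43038 - 0.404743) / (1 - 0.404743)
kappa = 0.0431

0.0431


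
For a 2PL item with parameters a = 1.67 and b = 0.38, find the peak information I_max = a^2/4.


For 2PL, max info at theta = b = 0.38
I_max = a^2 / 4 = 1.67^2 / 4
= 2.7889 / 4
I_max = 0.6972

0.6972


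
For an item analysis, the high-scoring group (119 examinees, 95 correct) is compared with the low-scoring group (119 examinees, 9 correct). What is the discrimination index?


p_upper = 95/119 = 0.7983
p_lower = 9/119 = 0.0756
D = 0.7983 - 0.0756 = 0.7227

0.7227


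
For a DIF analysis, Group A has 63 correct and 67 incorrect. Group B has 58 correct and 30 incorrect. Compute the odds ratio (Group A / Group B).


Odds_A = 63/67 = 0.9403
Odds_B = 58/30 = 1.9333
OR = Odds_A / Odds_B = 0.9403 / 1.9333
Exactly, OR = (63 * 30) / (67 * 58) = 1890 / 3886
OR = 0.4864

0.4864


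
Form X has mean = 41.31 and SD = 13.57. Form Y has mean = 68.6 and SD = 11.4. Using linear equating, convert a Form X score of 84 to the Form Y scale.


slope = SD_Y / SD_X = 11.4 / 13.57 ~ 0.8401
intercept = mean_Y - slope * mean_X = 68.6 - (11.4 / 13.57) * 41.31 ~ 33.8959
Y = slope * X + intercept. To avoid rounding drift from the rounded slope/intercept, evaluate the equivalent form Y = mean_Y + SD_Y * (X - mean_X) / SD_X at full precision:
Y = 68.6 + 11.4 * (84 - 41.31) / 13.57
Y = 68.6 + 11.4 * 42.69 / 13.57
Y = 68.6 + 486.666 / 13.57
Y = 68.6 + 35.8634
Y = 104.4634

104.4634


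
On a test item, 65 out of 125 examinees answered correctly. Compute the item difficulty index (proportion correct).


Item difficulty p = number correct / total examinees
p = 65 / 125
p = 0.52

0.52


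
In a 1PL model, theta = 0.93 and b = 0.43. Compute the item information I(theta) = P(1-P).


P = 1/(1+exp(-(0.93-0.43))) = 0.6225
I = P*(1-P) = 0.6225 * 0.3775
I = 0.235

0.235


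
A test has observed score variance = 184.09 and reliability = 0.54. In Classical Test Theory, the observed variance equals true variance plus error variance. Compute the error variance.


var_true = rxx * var_obs = 0.54 * 184.09 = 99.4086
var_error = var_obs - var_true
var_error = 184.09 - 99.4086
var_error = 84.6814

84.6814


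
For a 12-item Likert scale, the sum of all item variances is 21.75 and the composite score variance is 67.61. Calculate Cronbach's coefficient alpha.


alpha = (k/(k-1)) * (1 - sum(si^2)/s_total^2)
= (12/11) * (1 - 21.75/67.61)
alpha = 0.74

0.74


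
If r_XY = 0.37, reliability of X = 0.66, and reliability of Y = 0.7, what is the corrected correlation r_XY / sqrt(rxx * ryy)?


r_corrected = rxy / sqrt(rxx * ryy)
= 0.37 / sqrt(0.66 * 0.7)
= 0.37 / sqrt(0.462)
= 0.37 / 0.679706
r_corrected = 0.5444

0.5444


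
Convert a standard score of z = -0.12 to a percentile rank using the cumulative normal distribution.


CDF(z) = 0.5 * (1 + erf(z/sqrt(2)))
erf(-0.0849) = -0.0955
CDF = 0.4522
Percentile rank = 0.4522 * 100 = 45.22

45.22


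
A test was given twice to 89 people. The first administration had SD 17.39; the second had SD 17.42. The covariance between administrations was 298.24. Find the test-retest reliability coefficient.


r = cov(X,Y) / (SD_X * SD_Y)
r = 298.24 / (17.39 * 17.42)
r = 298.24 / 302.9338
r = 0.9845

0.9845


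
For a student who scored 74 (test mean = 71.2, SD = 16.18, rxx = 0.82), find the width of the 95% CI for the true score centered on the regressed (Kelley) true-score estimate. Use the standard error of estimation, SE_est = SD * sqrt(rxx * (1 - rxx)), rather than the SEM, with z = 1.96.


True score estimate = 0.82*74 + 0.18*71.2 = 73.496
SE_est = SD * sqrt(rxx * (1 - rxx)) = 16.18 * sqrt(0.82 * 0.18) = 16.18 * sqrt(0.1476) = 6.216153
CI = T_est +/- z * SE_est, so width = 2 * z * SE_est = 2 * 1.96 * 6.216153
Width = 24.3673

24.3673


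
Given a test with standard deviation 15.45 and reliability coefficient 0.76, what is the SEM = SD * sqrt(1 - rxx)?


SEM = SD * sqrt(1 - rxx)
SEM = 15.45 * sqrt(1 - 0.76)
SEM = 15.45 * sqrt(0.24) = 15.45 * 0.489898
SEM = 7.5689

7.5689


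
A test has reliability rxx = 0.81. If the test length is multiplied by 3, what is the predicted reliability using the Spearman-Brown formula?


r_new = (n * rxx) / (1 + (n-1) * rxx)
r_new = (3 * 0.81) / (1 + 2 * 0.81)
r_new = 2.43 / 2.62
r_new = 0.9275

0.9275


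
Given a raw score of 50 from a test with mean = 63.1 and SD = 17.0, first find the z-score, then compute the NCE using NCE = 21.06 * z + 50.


z = (X - mean) / SD = (50 - 63.1) / 17.0
z = -13.1 / 17.0
z = -0.7706
NCE = NCE = 21.06z + 50
Carry z at full precision (z = -13.1 / 17.0) into the conversion:
NCE = 21.06 * (-13.1 / 17.0) + 50 = -275.886 / 17.0 + 50
NCE = -16.2286 + 50
NCE = 33.7714

33.7714


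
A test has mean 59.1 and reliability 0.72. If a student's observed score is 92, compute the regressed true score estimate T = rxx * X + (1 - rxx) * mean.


T_est = rxx * X + (1 - rxx) * mean
T_est = 0.72 * 92 + 0.28 * 59.1
T_est = 66.24 + 16.548
T_est = 82.788

82.788


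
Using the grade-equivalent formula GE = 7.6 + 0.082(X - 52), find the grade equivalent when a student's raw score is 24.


raw - median = 24 - 52 = -28
slope * diff = 0.082 * -28 = -2.296
GE = 7.6 + -2.296
GE = 5.304

5.304


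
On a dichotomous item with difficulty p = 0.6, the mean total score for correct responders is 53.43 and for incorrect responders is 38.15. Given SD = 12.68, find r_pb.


q = 1 - p = 0.4
rpb = ((M1 - M0) / SD) * sqrt(p * q)
rpb = ((53.43 - 38.15) / 12.68) * sqrt(0.6 * 0.4)
rpb = 0.5904

0.5904


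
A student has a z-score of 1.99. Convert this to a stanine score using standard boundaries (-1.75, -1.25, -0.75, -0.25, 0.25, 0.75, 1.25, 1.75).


Stanine boundaries: [-1.75, -1.25, -0.75, -0.25, 0.25, 0.75, 1.25, 1.75]
z = 1.99
Check each boundary:
  z >= -1.75 -> could be stanine 2
  z >= -1.25 -> could be stanine 3
  z >= -0.75 -> could be stanine 4
  z >= -0.25 -> could be stanine 5
  z >= 0.25 -> could be stanine 6
  z >= 0.75 -> could be stanine 7
  z >= 1.25 -> could be stanine 8
  z >= 1.75 -> could be stanine 9
Highest qualifying boundary gives stanine = 9

9


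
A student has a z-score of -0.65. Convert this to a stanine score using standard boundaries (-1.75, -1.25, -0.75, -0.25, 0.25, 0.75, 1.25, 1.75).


Stanine boundaries: [-1.75, -1.25, -0.75, -0.25, 0.25, 0.75, 1.25, 1.75]
z = -0.65
Check each boundary:
  z >= -1.75 -> could be stanine 2
  z >= -1.25 -> could be stanine 3
  z >= -0.75 -> could be stanine 4
  z < -0.25
  z < 0.25
  z < 0.75
  z < 1.25
  z < 1.75
Highest qualifying boundary gives stanine = 4

4


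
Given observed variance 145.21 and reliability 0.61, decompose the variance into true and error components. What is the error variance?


var_true = rxx * var_obs = 0.61 * 145.21 = 88.5781
var_error = var_obs - var_true
var_error = 145.21 - 88.5781
var_error = 56.6319

56.6319


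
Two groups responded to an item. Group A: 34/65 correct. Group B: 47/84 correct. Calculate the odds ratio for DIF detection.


Odds_A = 34/31 = 1.0968
Odds_B = 47/37 = 1.2703
OR = Odds_A / Odds_B = 1.0968 / 1.2703
Exactly, OR = (34 * 37) / (31 * 47) = 1258 / 1457
OR = 0.8634

0.8634


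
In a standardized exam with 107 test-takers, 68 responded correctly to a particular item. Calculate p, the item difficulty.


Item difficulty p = number correct / total examinees
p = 68 / 107
p = 0.6355

0.6355


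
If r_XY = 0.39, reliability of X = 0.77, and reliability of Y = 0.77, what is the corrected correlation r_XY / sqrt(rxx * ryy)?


r_corrected = rxy / sqrt(rxx * ryy)
= 0.39 / sqrt(0.77 * 0.77)
= 0.39 / sqrt(0.5929)
= 0.39 / 0.77
r_corrected = 0.5065

0.5065


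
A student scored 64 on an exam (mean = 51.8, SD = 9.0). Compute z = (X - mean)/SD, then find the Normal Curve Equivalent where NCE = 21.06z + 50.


z = (X - mean) / SD = (64 - 51.8) / 9.0
z = 12.2 / 9.0
z = 1.3556
NCE = NCE = 21.06z + 50
Carry z at full precision (z = 12.2 / 9.0) into the conversion:
NCE = 21.06 * (12.2 / 9.0) + 50 = 256.932 / 9.0 + 50
NCE = 28.548 + 50
NCE = 78.548

78.548


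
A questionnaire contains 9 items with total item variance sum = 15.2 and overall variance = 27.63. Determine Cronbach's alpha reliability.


alpha = (k/(k-1)) * (1 - sum(si^2)/s_total^2)
= (9/8) * (1 - 15.2/27.63)
alpha = 0.5061

0.5061


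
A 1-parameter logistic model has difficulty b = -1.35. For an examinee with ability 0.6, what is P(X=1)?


theta - b = 0.6 - -1.35 = 1.95
exp(-(theta - b)) = exp(-1.95) = 0.1423
P = 1 / (1 + 0.1423)
P = 0.8754

0.8754


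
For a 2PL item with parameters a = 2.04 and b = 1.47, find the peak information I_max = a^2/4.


For 2PL, max info at theta = b = 1.47
I_max = a^2 / 4 = 2.04^2 / 4
= 4.1616 / 4
I_max = 1.0404

1.0404


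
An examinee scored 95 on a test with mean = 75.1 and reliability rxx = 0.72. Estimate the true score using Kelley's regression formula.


T_est = rxx * X + (1 - rxx) * mean
T_est = 0.72 * 95 + 0.28 * 75.1
T_est = 68.4 + 21.028
T_est = 89.428

89.428


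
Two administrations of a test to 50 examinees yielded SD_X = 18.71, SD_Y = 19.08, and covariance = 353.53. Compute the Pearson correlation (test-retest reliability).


r = cov(X,Y) / (SD_X * SD_Y)
r = 353.53 / (18.71 * 19.08)
r = 353.53 / 356.9868
r = 0.9903

0.9903


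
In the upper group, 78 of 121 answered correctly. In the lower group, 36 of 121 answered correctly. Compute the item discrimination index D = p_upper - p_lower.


p_upper = 78/121 = 0.6446
p_lower = 36/121 = 0.2975
D = 0.6446 - 0.2975 = 0.3471

0.3471


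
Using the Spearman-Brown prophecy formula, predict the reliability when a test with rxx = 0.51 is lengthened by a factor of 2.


r_new = (n * rxx) / (1 + (n-1) * rxx)
r_new = (2 * 0.51) / (1 + 1 * 0.51)
r_new = 1.02 / 1.51
r_new = 0.6755

0.6755


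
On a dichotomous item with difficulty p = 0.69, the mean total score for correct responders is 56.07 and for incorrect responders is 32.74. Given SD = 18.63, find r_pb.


q = 1 - p = 0.31
rpb = ((M1 - M0) / SD) * sqrt(p * q)
rpb = ((56.07 - 32.74) / 18.63) * sqrt(0.69 * 0.31)
rpb = 0.5792

0.5792


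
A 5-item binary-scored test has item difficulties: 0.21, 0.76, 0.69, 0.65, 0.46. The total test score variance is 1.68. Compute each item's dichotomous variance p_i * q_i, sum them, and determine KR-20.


For each item, compute p_i * q_i:
  Item 1: 0.21 * 0.79 = 0.1659
  Item 2: 0.76 * 0.24 = 0.1824
  Item 3: 0.69 * 0.31 = 0.2139
  Item 4: 0.65 * 0.35 = 0.2275
  Item 5: 0.46 * 0.54 = 0.2484
Sum(p_i * q_i) = 0.1659 + 0.1824 + 0.2139 + 0.2275 + 0.2484 = 1.0381
KR-20 = (k/(k-1)) * (1 - Sum(p_i*q_i) / Var_total)
= (5/4) * (1 - 1.0381/1.68)
= 1.25 * 0.3821
KR-20 = 0.4776

0.4776


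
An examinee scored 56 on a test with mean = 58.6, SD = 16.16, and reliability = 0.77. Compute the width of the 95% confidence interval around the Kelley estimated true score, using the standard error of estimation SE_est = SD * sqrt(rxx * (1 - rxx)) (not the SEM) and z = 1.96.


True score estimate = 0.77*56 + 0.23*58.6 = 56.598
SE_est = SD * sqrt(rxx * (1 - rxx)) = 16.16 * sqrt(0.77 * 0.23) = 16.16 * sqrt(0.1771) = 6.800653
CI = T_est +/- z * SE_est, so width = 2 * z * SE_est = 2 * 1.96 * 6.800653
Width = 26.6586

26.6586


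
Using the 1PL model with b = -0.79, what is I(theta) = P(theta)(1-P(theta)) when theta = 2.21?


P = 1/(1+exp(-(2.21--0.79))) = 0.9526
I = P*(1-P) = 0.9526 * 0.0474
I = 0.0452

0.0452


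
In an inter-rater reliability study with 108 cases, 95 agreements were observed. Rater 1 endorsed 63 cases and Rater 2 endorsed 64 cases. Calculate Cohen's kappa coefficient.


P_o = 95/108 = 0.87963
P_e = (63*64 + 45*44) / 11664 = 0.515432
kappa = (P_o - P_e) / (1 - P_e)
kappa = (0.87963 - 0.515432) / (1 - 0.515432)
kappa = 0.7516

0.7516


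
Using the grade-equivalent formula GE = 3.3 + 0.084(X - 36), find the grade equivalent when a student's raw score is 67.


raw - median = 67 - 36 = 31
slope * diff = 0.084 * 31 = 2.604
GE = 3.3 + 2.604
GE = 5.904

5.904


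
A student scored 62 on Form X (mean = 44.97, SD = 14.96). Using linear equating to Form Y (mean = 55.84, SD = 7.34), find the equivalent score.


slope = SD_Y / SD_X = 7.34 / 14.96 ~ 0.4906
intercept = mean_Y - slope * mean_X = 55.84 - (7.34 / 14.96) * 44.97 ~ 33.7758
Y = slope * X + intercept. To avoid rounding drift from the rounded slope/intercept, evaluate the equivalent form Y = mean_Y + SD_Y * (X - mean_X) / SD_X at full precision:
Y = 55.84 + 7.34 * (62 - 44.97) / 14.96
Y = 55.84 + 7.34 * 17.03 / 14.96
Y = 55.84 + 125.0002 / 14.96
Y = 55.84 + 8.3556
Y = 64.1956

64.1956


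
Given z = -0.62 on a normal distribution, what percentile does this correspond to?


CDF(z) = 0.5 * (1 + erf(z/sqrt(2)))
erf(-0.4384) = -0.4647
CDF = 0.2676
Percentile rank = 0.2676 * 100 = 26.76

26.76


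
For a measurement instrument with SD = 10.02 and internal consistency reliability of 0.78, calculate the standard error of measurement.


SEM = SD * sqrt(1 - rxx)
SEM = 10.02 * sqrt(1 - 0.78)
SEM = 10.02 * sqrt(0.22) = 10.02 * 0.469042
SEM = 4.6998

4.6998


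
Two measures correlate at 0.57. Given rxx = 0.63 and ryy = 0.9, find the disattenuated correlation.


r_corrected = rxy / sqrt(rxx * ryy)
= 0.57 / sqrt(0.63 * 0.9)
= 0.57 / sqrt(0.567)
= 0.57 / 0.752994
r_corrected = 0.757

0.757


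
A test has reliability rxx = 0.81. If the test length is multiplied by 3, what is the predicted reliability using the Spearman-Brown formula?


r_new = (n * rxx) / (1 + (n-1) * rxx)
r_new = (3 * 0.81) / (1 + 2 * 0.81)
r_new = 2.43 / 2.62
r_new = 0.9275

0.9275


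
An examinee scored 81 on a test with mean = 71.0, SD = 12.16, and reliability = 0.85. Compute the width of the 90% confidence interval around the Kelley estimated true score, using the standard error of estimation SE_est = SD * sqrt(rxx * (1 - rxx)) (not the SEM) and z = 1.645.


True score estimate = 0.85*81 + 0.15*71.0 = 79.5
SE_est = SD * sqrt(rxx * (1 - rxx)) = 12.16 * sqrt(0.85 * 0.15) = 12.16 * sqrt(0.1275) = 4.341988
CI = T_est +/- z * SE_est, so width = 2 * z * SE_est = 2 * 1.645 * 4.341988
Width = 14.2851

14.2851


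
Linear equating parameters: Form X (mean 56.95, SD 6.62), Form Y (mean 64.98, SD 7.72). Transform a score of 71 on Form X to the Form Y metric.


slope = SD_Y / SD_X = 7.72 / 6.62 ~ 1.1662
intercept = mean_Y - slope * mean_X = 64.98 - (7.72 / 6.62) * 56.95 ~ -1.433
Y = slope * X + intercept. To avoid rounding drift from the rounded slope/intercept, evaluate the equivalent form Y = mean_Y + SD_Y * (X - mean_X) / SD_X at full precision:
Y = 64.98 + 7.72 * (71 - 56.95) / 6.62
Y = 64.98 + 7.72 * 14.05 / 6.62
Y = 64.98 + 108.466 / 6.62
Y = 64.98 + 16.3846
Y = 81.3646

81.3646


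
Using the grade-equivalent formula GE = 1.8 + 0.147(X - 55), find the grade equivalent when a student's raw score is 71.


raw - median = 71 - 55 = 16
slope * diff = 0.147 * 16 = 2.352
GE = 1.8 + 2.352
GE = 4.152

4.152


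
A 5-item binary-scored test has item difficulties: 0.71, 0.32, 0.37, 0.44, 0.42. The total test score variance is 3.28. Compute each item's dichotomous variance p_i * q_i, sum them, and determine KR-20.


For each item, compute p_i * q_i:
  Item 1: 0.71 * 0.29 = 0.2059
  Item 2: 0.32 * 0.68 = 0.2176
  Item 3: 0.37 * 0.63 = 0.2331
  Item 4: 0.44 * 0.56 = 0.2464
  Item 5: 0.42 * 0.58 = 0.2436
Sum(p_i * q_i) = 0.2059 + 0.2176 + 0.2331 + 0.2464 + 0.2436 = 1.1466
KR-20 = (k/(k-1)) * (1 - Sum(p_i*q_i) / Var_total)
= (5/4) * (1 - 1.1466/3.28)
= 1.25 * 0.6504
KR-20 = 0.813

0.813


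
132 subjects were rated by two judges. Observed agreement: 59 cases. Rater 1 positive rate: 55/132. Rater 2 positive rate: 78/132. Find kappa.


P_o = 59/132 = 0.44697
P_e = (55*78 + 77*54) / 17424 = 0.484848
kappa = (P_o - P_e) / (1 - P_e)
kappa = (0.44697 - 0.484848) / (1 - 0.484848)
kappa = -0.0735

-0.0735


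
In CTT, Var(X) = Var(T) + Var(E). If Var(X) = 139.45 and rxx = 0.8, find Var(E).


var_true = rxx * var_obs = 0.8 * 139.45 = 111.56
var_error = var_obs - var_true
var_error = 139.45 - 111.56
var_error = 27.89

27.89


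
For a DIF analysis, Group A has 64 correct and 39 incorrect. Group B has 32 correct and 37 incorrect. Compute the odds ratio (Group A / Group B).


Odds_A = 64/39 = 1.641
Odds_B = 32/37 = 0.8649
OR = Odds_A / Odds_B = 1.641 / 0.8649
Exactly, OR = (64 * 37) / (39 * 32) = 2368 / 1248
OR = 1.8974

1.8974


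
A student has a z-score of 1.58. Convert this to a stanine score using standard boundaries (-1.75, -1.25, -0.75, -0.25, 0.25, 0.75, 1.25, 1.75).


Stanine boundaries: [-1.75, -1.25, -0.75, -0.25, 0.25, 0.75, 1.25, 1.75]
z = 1.58
Check each boundary:
  z >= -1.75 -> could be stanine 2
  z >= -1.25 -> could be stanine 3
  z >= -0.75 -> could be stanine 4
  z >= -0.25 -> could be stanine 5
  z >= 0.25 -> could be stanine 6
  z >= 0.75 -> could be stanine 7
  z >= 1.25 -> could be stanine 8
  z < 1.75
Highest qualifying boundary gives stanine = 8

8
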